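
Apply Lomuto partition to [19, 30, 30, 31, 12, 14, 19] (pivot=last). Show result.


Elements <= 19 go left of pivot.
Result: [19, 12, 14, 19, 30, 30, 31], pivot at index 3


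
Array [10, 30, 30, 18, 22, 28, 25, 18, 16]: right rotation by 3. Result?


Right rotate by 3: [25, 18, 16, 10, 30, 30, 18, 22, 28]


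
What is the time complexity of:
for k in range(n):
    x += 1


Per nesting level: O(n) = O(n)
Complexity: O(n)


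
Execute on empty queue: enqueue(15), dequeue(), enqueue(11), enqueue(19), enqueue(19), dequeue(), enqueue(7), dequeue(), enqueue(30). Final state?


enqueue(15) -> [15]
dequeue() returns 15 -> []
enqueue(11) -> [11]
enqueue(19) -> [11, 19]
enqueue(19) -> [11, 19, 19]
dequeue() returns 11 -> [19, 19]
enqueue(7) -> [19, 19, 7]
dequeue() returns 19 -> [19, 7]
enqueue(30) -> [19, 7, 30]
Final queue (front to back): [19, 7, 30]


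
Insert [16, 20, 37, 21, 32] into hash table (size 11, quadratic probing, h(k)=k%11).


Insertions: 16->slot 5; 20->slot 9; 37->slot 4; 21->slot 10; 32->slot 0
Table: [32, None, None, None, 37, 16, None, None, None, 20, 21]


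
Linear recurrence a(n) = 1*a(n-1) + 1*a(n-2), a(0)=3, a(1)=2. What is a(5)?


Build bottom-up:
...a(3)=7, a(4)=12, a(5)=1*12+1*7=19


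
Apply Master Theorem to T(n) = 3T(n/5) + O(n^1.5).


a=3, b=5, c=1.5. log_5(3)=0.683 < c=1.5. Case 3: O(n^c) = O(n^1.500)
Complexity: O(n^1.500)


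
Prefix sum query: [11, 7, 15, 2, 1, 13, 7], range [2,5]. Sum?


Prefix sums: [0, 11, 18, 33, 35, 36, 49, 56]
Sum[2..5] = prefix[6] - prefix[2] = 49 - 18 = 31


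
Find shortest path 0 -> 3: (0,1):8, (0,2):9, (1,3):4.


Dijkstra from 0:
Distances: {0: 0, 1: 8, 2: 9, 3: 12}
Shortest distance to 3 = 12, path = [0, 1, 3]


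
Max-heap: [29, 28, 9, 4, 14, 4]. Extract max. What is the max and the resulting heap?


Max = 29
Replace root with last, heapify down
Resulting heap: [28, 14, 9, 4, 4]


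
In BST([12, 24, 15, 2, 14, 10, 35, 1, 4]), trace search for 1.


BST root = 12
Search for 1: compare at each node
Path: [12, 2, 1]


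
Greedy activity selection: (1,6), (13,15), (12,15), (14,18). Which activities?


Greedy: pick earliest-ending, then skip overlaps.
Selected (2 activities): [(1, 6), (13, 15)]


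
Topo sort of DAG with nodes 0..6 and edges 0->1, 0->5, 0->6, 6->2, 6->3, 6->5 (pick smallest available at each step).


Kahn's algorithm, process smallest node first
Order: [0, 1, 4, 6, 2, 3, 5]


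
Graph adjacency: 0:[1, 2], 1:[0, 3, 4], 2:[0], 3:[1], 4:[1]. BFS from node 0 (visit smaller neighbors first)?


BFS queue: start with [0]
Visit order: [0, 1, 2, 3, 4]


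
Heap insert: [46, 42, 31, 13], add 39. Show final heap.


Append 39: [46, 42, 31, 13, 39]
Bubble up: no swaps needed
Result: [46, 42, 31, 13, 39]


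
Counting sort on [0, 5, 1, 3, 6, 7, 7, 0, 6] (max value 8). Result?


Count array: [2, 1, 0, 1, 0, 1, 2, 2, 0]
Reconstruct: [0, 0, 1, 3, 5, 6, 6, 7, 7]


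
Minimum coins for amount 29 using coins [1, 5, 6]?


dp[0]=0; dp[i]=1+min(dp[i-c] for c in coins)
...dp[24]=4, dp[25]=5, dp[26]=5, dp[27]=5, dp[28]=5, dp[29]=5
Minimum coins for 29 = 5


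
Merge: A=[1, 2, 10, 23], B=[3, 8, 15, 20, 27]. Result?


Compare heads, take smaller each step.
Merged: [1, 2, 3, 8, 10, 15, 20, 23, 27]


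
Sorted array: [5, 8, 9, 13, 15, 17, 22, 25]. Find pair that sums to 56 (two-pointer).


Two pointers: lo=0, hi=7
No pair sums to 56


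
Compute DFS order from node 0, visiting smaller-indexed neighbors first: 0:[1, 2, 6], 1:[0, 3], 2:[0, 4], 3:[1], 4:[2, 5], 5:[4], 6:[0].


DFS stack-based: start with [0]
Visit order: [0, 1, 3, 2, 4, 5, 6]


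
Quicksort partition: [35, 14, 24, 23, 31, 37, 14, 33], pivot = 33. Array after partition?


Elements <= 33 go left of pivot.
Result: [14, 24, 23, 31, 14, 33, 35, 37], pivot at index 5


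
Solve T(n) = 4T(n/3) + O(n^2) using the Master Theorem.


a=4, b=3, c=2. log_3(4)=1.262 < c=2. Case 3: O(n^c) = O(n^2)
Complexity: O(n^2)


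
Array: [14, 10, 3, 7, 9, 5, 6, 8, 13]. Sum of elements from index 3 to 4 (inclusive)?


Prefix sums: [0, 14, 24, 27, 34, 43, 48, 54, 62, 75]
Sum[3..4] = prefix[5] - prefix[3] = 43 - 27 = 16


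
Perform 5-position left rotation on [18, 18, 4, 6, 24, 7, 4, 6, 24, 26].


Left rotate by 5: [7, 4, 6, 24, 26, 18, 18, 4, 6, 24]


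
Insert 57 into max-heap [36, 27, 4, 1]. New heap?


Append 57: [36, 27, 4, 1, 57]
Bubble up: swap idx 4(57) with idx 1(27); swap idx 1(57) with idx 0(36)
Result: [57, 36, 4, 1, 27]


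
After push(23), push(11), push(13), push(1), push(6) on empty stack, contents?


push(23) -> [23]
push(11) -> [23, 11]
push(13) -> [23, 11, 13]
push(1) -> [23, 11, 13, 1]
push(6) -> [23, 11, 13, 1, 6]
Final stack (bottom to top): [23, 11, 13, 1, 6]


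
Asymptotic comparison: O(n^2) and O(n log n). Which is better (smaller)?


linearithmic grows slower than quadratic
O(n log n) is asymptotically smaller; O(n^2) grows faster


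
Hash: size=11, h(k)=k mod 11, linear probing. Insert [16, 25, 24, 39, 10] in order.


Insertions: 16->slot 5; 25->slot 3; 24->slot 2; 39->slot 6; 10->slot 10
Table: [None, None, 24, 25, None, 16, 39, None, None, None, 10]


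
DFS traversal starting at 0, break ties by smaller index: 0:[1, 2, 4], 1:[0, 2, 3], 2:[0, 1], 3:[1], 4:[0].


DFS stack-based: start with [0]
Visit order: [0, 1, 2, 3, 4]


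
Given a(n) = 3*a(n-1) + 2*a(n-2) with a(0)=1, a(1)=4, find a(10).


Build bottom-up:
...a(8)=28642, a(9)=102010, a(10)=3*102010+2*28642=363314


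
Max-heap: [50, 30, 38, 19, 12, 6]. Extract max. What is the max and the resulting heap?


Max = 50
Replace root with last, heapify down
Resulting heap: [38, 30, 6, 19, 12]


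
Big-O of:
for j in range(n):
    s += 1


Per nesting level: O(n) = O(n)
Complexity: O(n)


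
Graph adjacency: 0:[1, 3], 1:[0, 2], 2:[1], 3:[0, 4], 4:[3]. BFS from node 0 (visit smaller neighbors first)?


BFS queue: start with [0]
Visit order: [0, 1, 3, 2, 4]


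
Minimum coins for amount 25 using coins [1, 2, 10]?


dp[0]=0; dp[i]=1+min(dp[i-c] for c in coins)
...dp[20]=2, dp[21]=3, dp[22]=3, dp[23]=4, dp[24]=4, dp[25]=5
Minimum coins for 25 = 5


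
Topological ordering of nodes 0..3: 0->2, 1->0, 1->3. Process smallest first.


Kahn's algorithm, process smallest node first
Order: [1, 0, 2, 3]


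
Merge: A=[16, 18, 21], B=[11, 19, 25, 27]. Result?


Compare heads, take smaller each step.
Merged: [11, 16, 18, 19, 21, 25, 27]


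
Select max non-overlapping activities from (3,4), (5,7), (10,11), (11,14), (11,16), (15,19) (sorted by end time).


Greedy: pick earliest-ending, then skip overlaps.
Selected (5 activities): [(3, 4), (5, 7), (10, 11), (11, 14), (15, 19)]


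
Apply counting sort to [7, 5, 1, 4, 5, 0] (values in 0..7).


Count array: [1, 1, 0, 0, 1, 2, 0, 1]
Reconstruct: [0, 1, 4, 5, 5, 7]


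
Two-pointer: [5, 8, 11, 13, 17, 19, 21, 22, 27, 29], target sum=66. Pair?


Two pointers: lo=0, hi=9
No pair sums to 66


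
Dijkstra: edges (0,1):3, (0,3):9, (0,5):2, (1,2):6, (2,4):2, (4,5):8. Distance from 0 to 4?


Dijkstra from 0:
Distances: {0: 0, 1: 3, 2: 9, 3: 9, 4: 10, 5: 2}
Shortest distance to 4 = 10, path = [0, 5, 4]


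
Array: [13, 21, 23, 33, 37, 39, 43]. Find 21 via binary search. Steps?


Search for 21:
[0,6] mid=3 arr[3]=33
[0,2] mid=1 arr[1]=21
Total: 2 comparisons


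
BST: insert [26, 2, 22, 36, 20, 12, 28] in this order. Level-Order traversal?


Root = 26; build tree by BST insertion.
Level-Order traversal: [26, 2, 36, 22, 28, 20, 12]


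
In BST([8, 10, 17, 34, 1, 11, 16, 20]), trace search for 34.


BST root = 8
Search for 34: compare at each node
Path: [8, 10, 17, 34]


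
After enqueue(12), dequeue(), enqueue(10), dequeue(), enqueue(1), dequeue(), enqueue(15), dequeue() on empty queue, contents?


enqueue(12) -> [12]
dequeue() returns 12 -> []
enqueue(10) -> [10]
dequeue() returns 10 -> []
enqueue(1) -> [1]
dequeue() returns 1 -> []
enqueue(15) -> [15]
dequeue() returns 15 -> []
Final queue (front to back): []


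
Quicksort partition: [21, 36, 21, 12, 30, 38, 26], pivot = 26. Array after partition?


Elements <= 26 go left of pivot.
Result: [21, 21, 12, 26, 30, 38, 36], pivot at index 3


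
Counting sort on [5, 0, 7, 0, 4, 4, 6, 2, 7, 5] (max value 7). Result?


Count array: [2, 0, 1, 0, 2, 2, 1, 2]
Reconstruct: [0, 0, 2, 4, 4, 5, 5, 6, 7, 7]


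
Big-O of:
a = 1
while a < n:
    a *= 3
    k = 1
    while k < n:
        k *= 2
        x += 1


Per nesting level: O(log n) * O(log n) = O((log n)^2)
Complexity: O((log n)^2)


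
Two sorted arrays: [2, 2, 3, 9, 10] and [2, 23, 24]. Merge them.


Compare heads, take smaller each step.
Merged: [2, 2, 2, 3, 9, 10, 23, 24]


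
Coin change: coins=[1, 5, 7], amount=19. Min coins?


dp[0]=0; dp[i]=1+min(dp[i-c] for c in coins)
...dp[14]=2, dp[15]=3, dp[16]=4, dp[17]=3, dp[18]=4, dp[19]=3
Minimum coins for 19 = 3


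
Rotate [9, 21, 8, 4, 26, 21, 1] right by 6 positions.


Right rotate by 6: [21, 8, 4, 26, 21, 1, 9]


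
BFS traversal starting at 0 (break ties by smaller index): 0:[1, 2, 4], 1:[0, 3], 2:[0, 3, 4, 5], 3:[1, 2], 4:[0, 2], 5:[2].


BFS queue: start with [0]
Visit order: [0, 1, 2, 4, 3, 5]


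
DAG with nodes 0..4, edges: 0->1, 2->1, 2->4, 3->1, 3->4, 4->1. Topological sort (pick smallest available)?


Kahn's algorithm, process smallest node first
Order: [0, 2, 3, 4, 1]


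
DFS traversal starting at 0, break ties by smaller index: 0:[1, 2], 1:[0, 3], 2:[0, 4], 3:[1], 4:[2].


DFS stack-based: start with [0]
Visit order: [0, 1, 3, 2, 4]


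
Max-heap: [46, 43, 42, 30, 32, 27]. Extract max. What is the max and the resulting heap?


Max = 46
Replace root with last, heapify down
Resulting heap: [43, 32, 42, 30, 27]


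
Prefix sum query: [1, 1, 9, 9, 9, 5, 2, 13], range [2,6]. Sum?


Prefix sums: [0, 1, 2, 11, 20, 29, 34, 36, 49]
Sum[2..6] = prefix[7] - prefix[2] = 36 - 2 = 34


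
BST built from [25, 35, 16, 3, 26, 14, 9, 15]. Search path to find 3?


BST root = 25
Search for 3: compare at each node
Path: [25, 16, 3]


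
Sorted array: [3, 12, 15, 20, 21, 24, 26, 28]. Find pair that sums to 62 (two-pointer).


Two pointers: lo=0, hi=7
No pair sums to 62


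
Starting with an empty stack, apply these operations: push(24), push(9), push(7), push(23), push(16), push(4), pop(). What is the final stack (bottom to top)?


push(24) -> [24]
push(9) -> [24, 9]
push(7) -> [24, 9, 7]
push(23) -> [24, 9, 7, 23]
push(16) -> [24, 9, 7, 23, 16]
push(4) -> [24, 9, 7, 23, 16, 4]
pop() returns 4 -> [24, 9, 7, 23, 16]
Final stack (bottom to top): [24, 9, 7, 23, 16]


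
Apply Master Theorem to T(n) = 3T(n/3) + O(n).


a=3, b=3, c=1. log_3(3)=1 = c=1. Case 2: O(n^c log n) = O(n log n)
Complexity: O(n log n)


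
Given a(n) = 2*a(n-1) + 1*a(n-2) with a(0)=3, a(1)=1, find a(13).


Build bottom-up:
...a(11)=12875, a(12)=31083, a(13)=2*31083+1*12875=75041


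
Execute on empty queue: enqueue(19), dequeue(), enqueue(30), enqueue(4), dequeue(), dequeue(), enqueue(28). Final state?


enqueue(19) -> [19]
dequeue() returns 19 -> []
enqueue(30) -> [30]
enqueue(4) -> [30, 4]
dequeue() returns 30 -> [4]
dequeue() returns 4 -> []
enqueue(28) -> [28]
Final queue (front to back): [28]


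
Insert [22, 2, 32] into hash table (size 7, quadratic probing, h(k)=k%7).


Insertions: 22->slot 1; 2->slot 2; 32->slot 4
Table: [None, 22, 2, None, 32, None, None]


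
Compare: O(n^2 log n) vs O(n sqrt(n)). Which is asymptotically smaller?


n^1.5 grows slower than n^2 log n
O(n sqrt(n)) is asymptotically smaller; O(n^2 log n) grows faster


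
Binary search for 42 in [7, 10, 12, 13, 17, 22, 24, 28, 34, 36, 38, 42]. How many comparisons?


Search for 42:
[0,11] mid=5 arr[5]=22
[6,11] mid=8 arr[8]=34
[9,11] mid=10 arr[10]=38
[11,11] mid=11 arr[11]=42
Total: 4 comparisons


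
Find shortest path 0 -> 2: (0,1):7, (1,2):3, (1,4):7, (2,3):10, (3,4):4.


Dijkstra from 0:
Distances: {0: 0, 1: 7, 2: 10, 3: 18, 4: 14}
Shortest distance to 2 = 10, path = [0, 1, 2]


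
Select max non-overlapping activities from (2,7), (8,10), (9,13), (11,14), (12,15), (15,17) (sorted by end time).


Greedy: pick earliest-ending, then skip overlaps.
Selected (4 activities): [(2, 7), (8, 10), (11, 14), (15, 17)]


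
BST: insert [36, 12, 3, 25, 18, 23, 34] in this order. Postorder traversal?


Root = 36; build tree by BST insertion.
Postorder traversal: [3, 23, 18, 34, 25, 12, 36]


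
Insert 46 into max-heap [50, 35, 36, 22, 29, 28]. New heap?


Append 46: [50, 35, 36, 22, 29, 28, 46]
Bubble up: swap idx 6(46) with idx 2(36)
Result: [50, 35, 46, 22, 29, 28, 36]


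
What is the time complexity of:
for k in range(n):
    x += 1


Per nesting level: O(n) = O(n)
Complexity: O(n)


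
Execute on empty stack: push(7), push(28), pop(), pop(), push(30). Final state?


push(7) -> [7]
push(28) -> [7, 28]
pop() returns 28 -> [7]
pop() returns 7 -> []
push(30) -> [30]
Final stack (bottom to top): [30]


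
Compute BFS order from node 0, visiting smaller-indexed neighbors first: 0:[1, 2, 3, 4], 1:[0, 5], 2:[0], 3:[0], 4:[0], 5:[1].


BFS queue: start with [0]
Visit order: [0, 1, 2, 3, 4, 5]


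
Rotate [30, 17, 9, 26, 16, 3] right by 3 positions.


Right rotate by 3: [26, 16, 3, 30, 17, 9]


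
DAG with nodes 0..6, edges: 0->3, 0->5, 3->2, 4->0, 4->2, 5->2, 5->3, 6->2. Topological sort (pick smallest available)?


Kahn's algorithm, process smallest node first
Order: [1, 4, 0, 5, 3, 6, 2]


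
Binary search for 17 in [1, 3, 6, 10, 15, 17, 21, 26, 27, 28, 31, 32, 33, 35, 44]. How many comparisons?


Search for 17:
[0,14] mid=7 arr[7]=26
[0,6] mid=3 arr[3]=10
[4,6] mid=5 arr[5]=17
Total: 3 comparisons


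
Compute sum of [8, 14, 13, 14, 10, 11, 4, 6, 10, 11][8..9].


Prefix sums: [0, 8, 22, 35, 49, 59, 70, 74, 80, 90, 101]
Sum[8..9] = prefix[10] - prefix[8] = 101 - 80 = 21


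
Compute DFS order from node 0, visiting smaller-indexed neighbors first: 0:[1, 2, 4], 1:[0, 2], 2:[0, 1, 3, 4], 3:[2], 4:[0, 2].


DFS stack-based: start with [0]
Visit order: [0, 1, 2, 3, 4]


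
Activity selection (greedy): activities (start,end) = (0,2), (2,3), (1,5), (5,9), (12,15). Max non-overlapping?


Greedy: pick earliest-ending, then skip overlaps.
Selected (4 activities): [(0, 2), (2, 3), (5, 9), (12, 15)]


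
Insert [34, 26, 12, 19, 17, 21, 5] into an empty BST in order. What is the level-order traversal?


Root = 34; build tree by BST insertion.
Level-Order traversal: [34, 26, 12, 5, 19, 17, 21]


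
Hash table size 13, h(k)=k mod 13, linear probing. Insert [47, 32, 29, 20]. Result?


Insertions: 47->slot 8; 32->slot 6; 29->slot 3; 20->slot 7
Table: [None, None, None, 29, None, None, 32, 20, 47, None, None, None, None]


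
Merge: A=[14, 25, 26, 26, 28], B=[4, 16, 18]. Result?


Compare heads, take smaller each step.
Merged: [4, 14, 16, 18, 25, 26, 26, 28]


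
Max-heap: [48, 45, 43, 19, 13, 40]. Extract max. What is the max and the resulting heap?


Max = 48
Replace root with last, heapify down
Resulting heap: [45, 40, 43, 19, 13]


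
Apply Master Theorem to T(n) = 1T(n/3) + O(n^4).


a=1, b=3, c=4. log_3(1)=0 < c=4. Case 3: O(n^c) = O(n^4)
Complexity: O(n^4)


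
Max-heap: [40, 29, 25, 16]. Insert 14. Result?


Append 14: [40, 29, 25, 16, 14]
Bubble up: no swaps needed
Result: [40, 29, 25, 16, 14]


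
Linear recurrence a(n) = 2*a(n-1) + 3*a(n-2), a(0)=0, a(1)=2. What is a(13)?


Build bottom-up:
...a(11)=88574, a(12)=265720, a(13)=2*265720+3*88574=797162


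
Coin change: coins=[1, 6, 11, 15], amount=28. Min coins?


dp[0]=0; dp[i]=1+min(dp[i-c] for c in coins)
...dp[23]=3, dp[24]=4, dp[25]=5, dp[26]=2, dp[27]=3, dp[28]=3
Minimum coins for 28 = 3


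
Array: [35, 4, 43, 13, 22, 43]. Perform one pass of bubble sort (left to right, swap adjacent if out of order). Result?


After one pass: [4, 35, 13, 22, 43, 43]


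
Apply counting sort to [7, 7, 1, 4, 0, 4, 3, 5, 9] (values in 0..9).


Count array: [1, 1, 0, 1, 2, 1, 0, 2, 0, 1]
Reconstruct: [0, 1, 3, 4, 4, 5, 7, 7, 9]


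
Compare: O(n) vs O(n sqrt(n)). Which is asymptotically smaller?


linear grows slower than n^1.5
O(n) is asymptotically smaller; O(n sqrt(n)) grows faster


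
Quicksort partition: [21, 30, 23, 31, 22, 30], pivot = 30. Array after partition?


Elements <= 30 go left of pivot.
Result: [21, 30, 23, 22, 30, 31], pivot at index 4


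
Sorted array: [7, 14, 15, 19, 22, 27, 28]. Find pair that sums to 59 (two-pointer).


Two pointers: lo=0, hi=6
No pair sums to 59


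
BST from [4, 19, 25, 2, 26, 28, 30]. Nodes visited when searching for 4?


BST root = 4
Search for 4: compare at each node
Path: [4]


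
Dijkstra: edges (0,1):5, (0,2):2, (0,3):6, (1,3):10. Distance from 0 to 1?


Dijkstra from 0:
Distances: {0: 0, 1: 5, 2: 2, 3: 6}
Shortest distance to 1 = 5, path = [0, 1]


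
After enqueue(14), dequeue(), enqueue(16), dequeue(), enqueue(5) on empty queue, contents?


enqueue(14) -> [14]
dequeue() returns 14 -> []
enqueue(16) -> [16]
dequeue() returns 16 -> []
enqueue(5) -> [5]
Final queue (front to back): [5]


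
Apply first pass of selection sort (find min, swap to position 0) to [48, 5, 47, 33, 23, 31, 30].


After one pass: [5, 48, 47, 33, 23, 31, 30]


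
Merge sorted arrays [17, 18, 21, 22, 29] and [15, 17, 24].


Compare heads, take smaller each step.
Merged: [15, 17, 17, 18, 21, 22, 24, 29]


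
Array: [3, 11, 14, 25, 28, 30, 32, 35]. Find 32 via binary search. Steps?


Search for 32:
[0,7] mid=3 arr[3]=25
[4,7] mid=5 arr[5]=30
[6,7] mid=6 arr[6]=32
Total: 3 comparisons


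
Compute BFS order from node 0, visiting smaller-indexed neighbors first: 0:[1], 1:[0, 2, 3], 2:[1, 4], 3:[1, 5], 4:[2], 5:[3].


BFS queue: start with [0]
Visit order: [0, 1, 2, 3, 4, 5]


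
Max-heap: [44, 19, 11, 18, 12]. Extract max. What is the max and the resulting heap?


Max = 44
Replace root with last, heapify down
Resulting heap: [19, 18, 11, 12]


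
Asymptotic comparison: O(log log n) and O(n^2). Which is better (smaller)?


double-logarithmic grows slower than quadratic
O(log log n) is asymptotically smaller; O(n^2) grows faster


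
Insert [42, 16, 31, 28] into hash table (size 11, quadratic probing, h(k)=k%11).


Insertions: 42->slot 9; 16->slot 5; 31->slot 10; 28->slot 6
Table: [None, None, None, None, None, 16, 28, None, None, 42, 31]


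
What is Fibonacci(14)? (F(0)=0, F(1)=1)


F(n)=F(n-1)+F(n-2)
...F(12)=144, F(13)=233, F(14)=377


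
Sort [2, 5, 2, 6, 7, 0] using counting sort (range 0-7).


Count array: [1, 0, 2, 0, 0, 1, 1, 1]
Reconstruct: [0, 2, 2, 5, 6, 7]


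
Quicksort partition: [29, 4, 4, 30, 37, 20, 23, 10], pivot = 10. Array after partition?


Elements <= 10 go left of pivot.
Result: [4, 4, 10, 30, 37, 20, 23, 29], pivot at index 2


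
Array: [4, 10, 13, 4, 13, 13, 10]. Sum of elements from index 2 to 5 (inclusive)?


Prefix sums: [0, 4, 14, 27, 31, 44, 57, 67]
Sum[2..5] = prefix[6] - prefix[2] = 57 - 14 = 43


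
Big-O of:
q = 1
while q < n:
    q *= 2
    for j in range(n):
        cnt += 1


Per nesting level: O(log n) * O(n) = O(n log n)
Complexity: O(n log n)


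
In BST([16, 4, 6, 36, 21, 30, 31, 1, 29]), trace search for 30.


BST root = 16
Search for 30: compare at each node
Path: [16, 36, 21, 30]


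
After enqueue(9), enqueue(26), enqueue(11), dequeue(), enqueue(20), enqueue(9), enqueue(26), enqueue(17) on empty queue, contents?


enqueue(9) -> [9]
enqueue(26) -> [9, 26]
enqueue(11) -> [9, 26, 11]
dequeue() returns 9 -> [26, 11]
enqueue(20) -> [26, 11, 20]
enqueue(9) -> [26, 11, 20, 9]
enqueue(26) -> [26, 11, 20, 9, 26]
enqueue(17) -> [26, 11, 20, 9, 26, 17]
Final queue (front to back): [26, 11, 20, 9, 26, 17]


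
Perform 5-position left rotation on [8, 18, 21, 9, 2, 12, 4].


Left rotate by 5: [12, 4, 8, 18, 21, 9, 2]


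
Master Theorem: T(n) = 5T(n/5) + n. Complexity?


a=5, b=5, c=1. log_5(5)=1 = c=1. Case 2: O(n^c log n) = O(n log n)
Complexity: O(n log n)


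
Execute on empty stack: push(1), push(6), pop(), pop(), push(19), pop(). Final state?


push(1) -> [1]
push(6) -> [1, 6]
pop() returns 6 -> [1]
pop() returns 1 -> []
push(19) -> [19]
pop() returns 19 -> []
Final stack (bottom to top): []


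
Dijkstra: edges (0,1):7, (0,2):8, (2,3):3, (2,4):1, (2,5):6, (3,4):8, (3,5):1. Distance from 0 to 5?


Dijkstra from 0:
Distances: {0: 0, 1: 7, 2: 8, 3: 11, 4: 9, 5: 12}
Shortest distance to 5 = 12, path = [0, 2, 3, 5]


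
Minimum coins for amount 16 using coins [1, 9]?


dp[0]=0; dp[i]=1+min(dp[i-c] for c in coins)
...dp[11]=3, dp[12]=4, dp[13]=5, dp[14]=6, dp[15]=7, dp[16]=8
Minimum coins for 16 = 8


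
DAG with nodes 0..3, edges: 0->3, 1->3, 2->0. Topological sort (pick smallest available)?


Kahn's algorithm, process smallest node first
Order: [1, 2, 0, 3]


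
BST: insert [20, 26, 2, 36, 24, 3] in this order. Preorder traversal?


Root = 20; build tree by BST insertion.
Preorder traversal: [20, 2, 3, 26, 24, 36]


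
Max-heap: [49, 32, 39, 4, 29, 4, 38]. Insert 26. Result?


Append 26: [49, 32, 39, 4, 29, 4, 38, 26]
Bubble up: swap idx 7(26) with idx 3(4)
Result: [49, 32, 39, 26, 29, 4, 38, 4]


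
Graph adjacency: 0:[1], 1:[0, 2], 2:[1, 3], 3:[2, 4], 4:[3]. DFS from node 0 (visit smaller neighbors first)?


DFS stack-based: start with [0]
Visit order: [0, 1, 2, 3, 4]


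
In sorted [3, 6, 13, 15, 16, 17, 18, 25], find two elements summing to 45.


Two pointers: lo=0, hi=7
No pair sums to 45


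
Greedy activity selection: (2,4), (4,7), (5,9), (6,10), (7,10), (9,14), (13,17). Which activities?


Greedy: pick earliest-ending, then skip overlaps.
Selected (4 activities): [(2, 4), (4, 7), (7, 10), (13, 17)]


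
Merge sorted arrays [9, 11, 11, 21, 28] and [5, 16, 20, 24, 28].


Compare heads, take smaller each step.
Merged: [5, 9, 11, 11, 16, 20, 21, 24, 28, 28]


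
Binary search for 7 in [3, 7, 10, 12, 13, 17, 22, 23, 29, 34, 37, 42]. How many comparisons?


Search for 7:
[0,11] mid=5 arr[5]=17
[0,4] mid=2 arr[2]=10
[0,1] mid=0 arr[0]=3
[1,1] mid=1 arr[1]=7
Total: 4 comparisons


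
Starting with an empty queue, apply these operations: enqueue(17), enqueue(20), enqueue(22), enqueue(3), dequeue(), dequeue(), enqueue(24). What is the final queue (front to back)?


enqueue(17) -> [17]
enqueue(20) -> [17, 20]
enqueue(22) -> [17, 20, 22]
enqueue(3) -> [17, 20, 22, 3]
dequeue() returns 17 -> [20, 22, 3]
dequeue() returns 20 -> [22, 3]
enqueue(24) -> [22, 3, 24]
Final queue (front to back): [22, 3, 24]


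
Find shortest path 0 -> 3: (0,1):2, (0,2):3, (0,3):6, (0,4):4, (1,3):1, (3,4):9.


Dijkstra from 0:
Distances: {0: 0, 1: 2, 2: 3, 3: 3, 4: 4}
Shortest distance to 3 = 3, path = [0, 1, 3]


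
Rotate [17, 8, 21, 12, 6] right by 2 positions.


Right rotate by 2: [12, 6, 17, 8, 21]


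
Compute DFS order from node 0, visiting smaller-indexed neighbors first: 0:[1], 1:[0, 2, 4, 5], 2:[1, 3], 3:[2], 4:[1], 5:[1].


DFS stack-based: start with [0]
Visit order: [0, 1, 2, 3, 4, 5]


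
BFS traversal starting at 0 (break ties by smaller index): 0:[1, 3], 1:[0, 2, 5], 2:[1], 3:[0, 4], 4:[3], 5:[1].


BFS queue: start with [0]
Visit order: [0, 1, 3, 2, 5, 4]


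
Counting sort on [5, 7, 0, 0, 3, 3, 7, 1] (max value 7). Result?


Count array: [2, 1, 0, 2, 0, 1, 0, 2]
Reconstruct: [0, 0, 1, 3, 3, 5, 7, 7]


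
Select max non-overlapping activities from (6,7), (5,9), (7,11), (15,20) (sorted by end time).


Greedy: pick earliest-ending, then skip overlaps.
Selected (3 activities): [(6, 7), (7, 11), (15, 20)]


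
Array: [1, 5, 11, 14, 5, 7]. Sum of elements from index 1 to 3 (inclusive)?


Prefix sums: [0, 1, 6, 17, 31, 36, 43]
Sum[1..3] = prefix[4] - prefix[1] = 31 - 1 = 30


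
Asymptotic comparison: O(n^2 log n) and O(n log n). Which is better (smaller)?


linearithmic grows slower than n^2 log n
O(n log n) is asymptotically smaller; O(n^2 log n) grows faster


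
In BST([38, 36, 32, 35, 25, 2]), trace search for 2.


BST root = 38
Search for 2: compare at each node
Path: [38, 36, 32, 25, 2]


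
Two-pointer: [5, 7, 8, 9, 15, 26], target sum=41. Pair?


Two pointers: lo=0, hi=5
Found pair: (15, 26) summing to 41


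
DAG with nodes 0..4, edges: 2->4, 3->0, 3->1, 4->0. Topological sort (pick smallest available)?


Kahn's algorithm, process smallest node first
Order: [2, 3, 1, 4, 0]


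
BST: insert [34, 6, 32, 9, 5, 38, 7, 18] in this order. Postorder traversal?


Root = 34; build tree by BST insertion.
Postorder traversal: [5, 7, 18, 9, 32, 6, 38, 34]


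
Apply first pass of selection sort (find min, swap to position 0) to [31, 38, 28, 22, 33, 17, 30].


After one pass: [17, 38, 28, 22, 33, 31, 30]


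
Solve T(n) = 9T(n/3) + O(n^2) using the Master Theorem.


a=9, b=3, c=2. log_3(9)=2 = c=2. Case 2: O(n^c log n) = O(n^2 log n)
Complexity: O(n^2 log n)


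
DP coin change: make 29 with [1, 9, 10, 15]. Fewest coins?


dp[0]=0; dp[i]=1+min(dp[i-c] for c in coins)
...dp[24]=2, dp[25]=2, dp[26]=3, dp[27]=3, dp[28]=3, dp[29]=3
Minimum coins for 29 = 3


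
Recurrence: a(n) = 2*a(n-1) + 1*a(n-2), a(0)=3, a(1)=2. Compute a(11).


Build bottom-up:
...a(9)=3194, a(10)=7711, a(11)=2*7711+1*3194=18616


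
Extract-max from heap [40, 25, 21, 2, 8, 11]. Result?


Max = 40
Replace root with last, heapify down
Resulting heap: [25, 11, 21, 2, 8]


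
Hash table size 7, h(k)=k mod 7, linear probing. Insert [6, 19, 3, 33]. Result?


Insertions: 6->slot 6; 19->slot 5; 3->slot 3; 33->slot 0
Table: [33, None, None, 3, None, 19, 6]


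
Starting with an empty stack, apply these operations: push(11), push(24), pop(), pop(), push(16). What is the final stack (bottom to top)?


push(11) -> [11]
push(24) -> [11, 24]
pop() returns 24 -> [11]
pop() returns 11 -> []
push(16) -> [16]
Final stack (bottom to top): [16]


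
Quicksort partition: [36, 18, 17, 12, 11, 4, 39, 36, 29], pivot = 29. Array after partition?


Elements <= 29 go left of pivot.
Result: [18, 17, 12, 11, 4, 29, 39, 36, 36], pivot at index 5


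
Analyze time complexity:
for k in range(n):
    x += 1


Per nesting level: O(n) = O(n)
Complexity: O(n)


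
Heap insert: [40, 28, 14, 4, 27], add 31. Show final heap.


Append 31: [40, 28, 14, 4, 27, 31]
Bubble up: swap idx 5(31) with idx 2(14)
Result: [40, 28, 31, 4, 27, 14]


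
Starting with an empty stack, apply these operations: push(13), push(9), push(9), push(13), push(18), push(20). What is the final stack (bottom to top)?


push(13) -> [13]
push(9) -> [13, 9]
push(9) -> [13, 9, 9]
push(13) -> [13, 9, 9, 13]
push(18) -> [13, 9, 9, 13, 18]
push(20) -> [13, 9, 9, 13, 18, 20]
Final stack (bottom to top): [13, 9, 9, 13, 18, 20]


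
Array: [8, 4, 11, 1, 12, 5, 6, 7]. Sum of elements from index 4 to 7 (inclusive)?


Prefix sums: [0, 8, 12, 23, 24, 36, 41, 47, 54]
Sum[4..7] = prefix[8] - prefix[4] = 54 - 24 = 30


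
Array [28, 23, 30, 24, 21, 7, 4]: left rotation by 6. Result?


Left rotate by 6: [4, 28, 23, 30, 24, 21, 7]


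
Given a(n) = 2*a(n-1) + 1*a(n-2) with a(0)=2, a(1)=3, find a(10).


Build bottom-up:
...a(8)=1562, a(9)=3771, a(10)=2*3771+1*1562=9104


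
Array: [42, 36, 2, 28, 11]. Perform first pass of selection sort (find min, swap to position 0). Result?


After one pass: [2, 36, 42, 28, 11]


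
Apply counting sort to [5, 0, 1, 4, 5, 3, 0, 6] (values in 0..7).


Count array: [2, 1, 0, 1, 1, 2, 1, 0]
Reconstruct: [0, 0, 1, 3, 4, 5, 5, 6]


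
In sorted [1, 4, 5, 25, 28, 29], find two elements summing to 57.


Two pointers: lo=0, hi=5
Found pair: (28, 29) summing to 57


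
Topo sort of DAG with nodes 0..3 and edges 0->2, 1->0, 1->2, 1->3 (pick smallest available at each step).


Kahn's algorithm, process smallest node first
Order: [1, 0, 2, 3]


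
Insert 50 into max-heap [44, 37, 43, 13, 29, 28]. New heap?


Append 50: [44, 37, 43, 13, 29, 28, 50]
Bubble up: swap idx 6(50) with idx 2(43); swap idx 2(50) with idx 0(44)
Result: [50, 37, 44, 13, 29, 28, 43]


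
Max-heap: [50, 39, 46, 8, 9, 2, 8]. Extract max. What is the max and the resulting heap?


Max = 50
Replace root with last, heapify down
Resulting heap: [46, 39, 8, 8, 9, 2]


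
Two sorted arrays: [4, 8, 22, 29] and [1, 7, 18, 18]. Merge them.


Compare heads, take smaller each step.
Merged: [1, 4, 7, 8, 18, 18, 22, 29]


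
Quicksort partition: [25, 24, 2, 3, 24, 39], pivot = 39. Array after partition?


Elements <= 39 go left of pivot.
Result: [25, 24, 2, 3, 24, 39], pivot at index 5


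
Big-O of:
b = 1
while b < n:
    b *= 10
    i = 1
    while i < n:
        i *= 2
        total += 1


Per nesting level: O(log n) * O(log n) = O((log n)^2)
Complexity: O((log n)^2)


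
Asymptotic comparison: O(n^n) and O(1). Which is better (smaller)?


constant grows slower than n^n
O(1) is asymptotically smaller; O(n^n) grows faster


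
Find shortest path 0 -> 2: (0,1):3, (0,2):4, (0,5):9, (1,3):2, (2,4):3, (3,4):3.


Dijkstra from 0:
Distances: {0: 0, 1: 3, 2: 4, 3: 5, 4: 7, 5: 9}
Shortest distance to 2 = 4, path = [0, 2]


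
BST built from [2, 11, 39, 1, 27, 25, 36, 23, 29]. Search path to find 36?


BST root = 2
Search for 36: compare at each node
Path: [2, 11, 39, 27, 36]


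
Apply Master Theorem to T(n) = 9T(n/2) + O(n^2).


a=9, b=2, c=2. log_2(9)=3.170 > c=2. Case 1: O(n^log_b(a)) = O(n^3.170)
Complexity: O(n^3.170)


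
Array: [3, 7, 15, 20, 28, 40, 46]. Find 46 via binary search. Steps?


Search for 46:
[0,6] mid=3 arr[3]=20
[4,6] mid=5 arr[5]=40
[6,6] mid=6 arr[6]=46
Total: 3 comparisons


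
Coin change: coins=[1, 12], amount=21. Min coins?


dp[0]=0; dp[i]=1+min(dp[i-c] for c in coins)
...dp[16]=5, dp[17]=6, dp[18]=7, dp[19]=8, dp[20]=9, dp[21]=10
Minimum coins for 21 = 10


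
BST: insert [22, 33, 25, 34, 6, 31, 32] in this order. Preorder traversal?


Root = 22; build tree by BST insertion.
Preorder traversal: [22, 6, 33, 25, 31, 32, 34]


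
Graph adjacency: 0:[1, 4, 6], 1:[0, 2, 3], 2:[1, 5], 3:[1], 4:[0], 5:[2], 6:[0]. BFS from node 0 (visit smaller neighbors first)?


BFS queue: start with [0]
Visit order: [0, 1, 4, 6, 2, 3, 5]


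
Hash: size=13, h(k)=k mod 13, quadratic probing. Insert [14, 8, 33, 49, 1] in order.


Insertions: 14->slot 1; 8->slot 8; 33->slot 7; 49->slot 10; 1->slot 2
Table: [None, 14, 1, None, None, None, None, 33, 8, None, 49, None, None]


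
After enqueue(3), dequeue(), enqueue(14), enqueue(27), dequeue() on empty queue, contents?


enqueue(3) -> [3]
dequeue() returns 3 -> []
enqueue(14) -> [14]
enqueue(27) -> [14, 27]
dequeue() returns 14 -> [27]
Final queue (front to back): [27]


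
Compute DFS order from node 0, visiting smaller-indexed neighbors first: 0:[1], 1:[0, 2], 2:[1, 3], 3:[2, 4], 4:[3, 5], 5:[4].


DFS stack-based: start with [0]
Visit order: [0, 1, 2, 3, 4, 5]


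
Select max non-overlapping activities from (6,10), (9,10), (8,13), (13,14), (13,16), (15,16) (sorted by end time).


Greedy: pick earliest-ending, then skip overlaps.
Selected (3 activities): [(6, 10), (13, 14), (15, 16)]


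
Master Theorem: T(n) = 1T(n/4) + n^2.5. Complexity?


a=1, b=4, c=2.5. log_4(1)=0 < c=2.5. Case 3: O(n^c) = O(n^2.500)
Complexity: O(n^2.500)


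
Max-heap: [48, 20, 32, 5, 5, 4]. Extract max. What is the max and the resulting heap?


Max = 48
Replace root with last, heapify down
Resulting heap: [32, 20, 4, 5, 5]


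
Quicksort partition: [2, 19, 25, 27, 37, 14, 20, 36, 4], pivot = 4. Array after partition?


Elements <= 4 go left of pivot.
Result: [2, 4, 25, 27, 37, 14, 20, 36, 19], pivot at index 1


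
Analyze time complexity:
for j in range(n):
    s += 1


Per nesting level: O(n) = O(n)
Complexity: O(n)


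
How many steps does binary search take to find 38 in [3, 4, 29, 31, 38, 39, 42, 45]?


Search for 38:
[0,7] mid=3 arr[3]=31
[4,7] mid=5 arr[5]=39
[4,4] mid=4 arr[4]=38
Total: 3 comparisons


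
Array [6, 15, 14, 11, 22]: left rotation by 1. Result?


Left rotate by 1: [15, 14, 11, 22, 6]


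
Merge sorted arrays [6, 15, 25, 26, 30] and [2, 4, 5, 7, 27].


Compare heads, take smaller each step.
Merged: [2, 4, 5, 6, 7, 15, 25, 26, 27, 30]


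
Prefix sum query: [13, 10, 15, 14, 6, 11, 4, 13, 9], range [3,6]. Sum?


Prefix sums: [0, 13, 23, 38, 52, 58, 69, 73, 86, 95]
Sum[3..6] = prefix[7] - prefix[3] = 73 - 38 = 35


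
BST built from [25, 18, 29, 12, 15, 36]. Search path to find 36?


BST root = 25
Search for 36: compare at each node
Path: [25, 29, 36]


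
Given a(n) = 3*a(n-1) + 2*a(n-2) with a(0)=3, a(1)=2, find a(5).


Build bottom-up:
...a(3)=40, a(4)=144, a(5)=3*144+2*40=512


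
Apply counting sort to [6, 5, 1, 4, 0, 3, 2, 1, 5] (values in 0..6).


Count array: [1, 2, 1, 1, 1, 2, 1]
Reconstruct: [0, 1, 1, 2, 3, 4, 5, 5, 6]


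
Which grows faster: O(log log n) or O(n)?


double-logarithmic grows slower than linear
O(log log n) is asymptotically smaller; O(n) grows faster


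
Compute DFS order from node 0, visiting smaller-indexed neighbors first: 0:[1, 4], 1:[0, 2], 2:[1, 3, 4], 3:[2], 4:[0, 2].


DFS stack-based: start with [0]
Visit order: [0, 1, 2, 3, 4]


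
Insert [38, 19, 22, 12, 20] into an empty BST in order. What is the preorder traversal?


Root = 38; build tree by BST insertion.
Preorder traversal: [38, 19, 12, 22, 20]


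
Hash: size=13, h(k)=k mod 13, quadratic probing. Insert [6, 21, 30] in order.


Insertions: 6->slot 6; 21->slot 8; 30->slot 4
Table: [None, None, None, None, 30, None, 6, None, 21, None, None, None, None]


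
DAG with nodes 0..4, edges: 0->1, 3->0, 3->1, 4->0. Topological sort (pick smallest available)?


Kahn's algorithm, process smallest node first
Order: [2, 3, 4, 0, 1]


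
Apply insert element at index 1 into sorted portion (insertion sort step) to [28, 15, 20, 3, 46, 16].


After one pass: [15, 28, 20, 3, 46, 16]


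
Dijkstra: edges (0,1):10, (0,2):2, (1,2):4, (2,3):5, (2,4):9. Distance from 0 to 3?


Dijkstra from 0:
Distances: {0: 0, 1: 6, 2: 2, 3: 7, 4: 11}
Shortest distance to 3 = 7, path = [0, 2, 3]


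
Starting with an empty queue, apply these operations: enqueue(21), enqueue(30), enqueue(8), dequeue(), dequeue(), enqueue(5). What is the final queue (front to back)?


enqueue(21) -> [21]
enqueue(30) -> [21, 30]
enqueue(8) -> [21, 30, 8]
dequeue() returns 21 -> [30, 8]
dequeue() returns 30 -> [8]
enqueue(5) -> [8, 5]
Final queue (front to back): [8, 5]


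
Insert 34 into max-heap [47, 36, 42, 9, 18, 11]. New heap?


Append 34: [47, 36, 42, 9, 18, 11, 34]
Bubble up: no swaps needed
Result: [47, 36, 42, 9, 18, 11, 34]


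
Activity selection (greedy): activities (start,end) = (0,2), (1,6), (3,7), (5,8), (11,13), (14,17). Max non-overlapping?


Greedy: pick earliest-ending, then skip overlaps.
Selected (4 activities): [(0, 2), (3, 7), (11, 13), (14, 17)]


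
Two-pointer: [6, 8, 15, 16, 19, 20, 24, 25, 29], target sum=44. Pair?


Two pointers: lo=0, hi=8
Found pair: (15, 29) summing to 44


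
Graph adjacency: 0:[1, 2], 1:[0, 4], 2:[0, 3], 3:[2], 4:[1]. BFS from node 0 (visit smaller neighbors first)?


BFS queue: start with [0]
Visit order: [0, 1, 2, 4, 3]


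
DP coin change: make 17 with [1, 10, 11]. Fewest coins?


dp[0]=0; dp[i]=1+min(dp[i-c] for c in coins)
...dp[12]=2, dp[13]=3, dp[14]=4, dp[15]=5, dp[16]=6, dp[17]=7
Minimum coins for 17 = 7


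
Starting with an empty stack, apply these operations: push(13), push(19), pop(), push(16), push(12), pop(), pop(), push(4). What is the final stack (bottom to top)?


push(13) -> [13]
push(19) -> [13, 19]
pop() returns 19 -> [13]
push(16) -> [13, 16]
push(12) -> [13, 16, 12]
pop() returns 12 -> [13, 16]
pop() returns 16 -> [13]
push(4) -> [13, 4]
Final stack (bottom to top): [13, 4]


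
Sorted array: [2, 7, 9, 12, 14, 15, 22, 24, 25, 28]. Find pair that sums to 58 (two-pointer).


Two pointers: lo=0, hi=9
No pair sums to 58


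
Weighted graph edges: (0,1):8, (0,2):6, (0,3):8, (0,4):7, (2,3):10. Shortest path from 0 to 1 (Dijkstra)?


Dijkstra from 0:
Distances: {0: 0, 1: 8, 2: 6, 3: 8, 4: 7}
Shortest distance to 1 = 8, path = [0, 1]


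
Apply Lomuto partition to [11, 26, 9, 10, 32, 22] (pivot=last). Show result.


Elements <= 22 go left of pivot.
Result: [11, 9, 10, 22, 32, 26], pivot at index 3


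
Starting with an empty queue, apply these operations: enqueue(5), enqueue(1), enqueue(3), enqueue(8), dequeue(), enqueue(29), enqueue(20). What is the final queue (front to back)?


enqueue(5) -> [5]
enqueue(1) -> [5, 1]
enqueue(3) -> [5, 1, 3]
enqueue(8) -> [5, 1, 3, 8]
dequeue() returns 5 -> [1, 3, 8]
enqueue(29) -> [1, 3, 8, 29]
enqueue(20) -> [1, 3, 8, 29, 20]
Final queue (front to back): [1, 3, 8, 29, 20]


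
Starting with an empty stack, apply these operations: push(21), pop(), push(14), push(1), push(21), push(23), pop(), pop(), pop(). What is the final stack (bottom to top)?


push(21) -> [21]
pop() returns 21 -> []
push(14) -> [14]
push(1) -> [14, 1]
push(21) -> [14, 1, 21]
push(23) -> [14, 1, 21, 23]
pop() returns 23 -> [14, 1, 21]
pop() returns 21 -> [14, 1]
pop() returns 1 -> [14]
Final stack (bottom to top): [14]


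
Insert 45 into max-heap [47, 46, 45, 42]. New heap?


Append 45: [47, 46, 45, 42, 45]
Bubble up: no swaps needed
Result: [47, 46, 45, 42, 45]


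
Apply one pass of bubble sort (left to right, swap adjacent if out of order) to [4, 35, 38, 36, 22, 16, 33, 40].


After one pass: [4, 35, 36, 22, 16, 33, 38, 40]


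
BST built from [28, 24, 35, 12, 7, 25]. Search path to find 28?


BST root = 28
Search for 28: compare at each node
Path: [28]


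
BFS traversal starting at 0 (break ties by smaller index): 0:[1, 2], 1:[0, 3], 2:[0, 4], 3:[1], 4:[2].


BFS queue: start with [0]
Visit order: [0, 1, 2, 3, 4]


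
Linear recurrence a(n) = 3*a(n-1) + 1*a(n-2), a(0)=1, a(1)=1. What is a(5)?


Build bottom-up:
...a(3)=13, a(4)=43, a(5)=3*43+1*13=142


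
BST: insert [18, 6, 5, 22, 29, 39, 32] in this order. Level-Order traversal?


Root = 18; build tree by BST insertion.
Level-Order traversal: [18, 6, 22, 5, 29, 39, 32]


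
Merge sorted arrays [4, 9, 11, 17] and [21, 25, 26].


Compare heads, take smaller each step.
Merged: [4, 9, 11, 17, 21, 25, 26]


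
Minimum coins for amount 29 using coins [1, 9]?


dp[0]=0; dp[i]=1+min(dp[i-c] for c in coins)
...dp[24]=8, dp[25]=9, dp[26]=10, dp[27]=3, dp[28]=4, dp[29]=5
Minimum coins for 29 = 5


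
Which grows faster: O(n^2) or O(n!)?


quadratic grows slower than factorial
O(n^2) is asymptotically smaller; O(n!) grows faster


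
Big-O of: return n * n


Analysis: constant-time operation, no loop
Complexity: O(1)


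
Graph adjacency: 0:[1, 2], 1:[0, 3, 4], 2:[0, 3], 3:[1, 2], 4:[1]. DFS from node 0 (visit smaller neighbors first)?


DFS stack-based: start with [0]
Visit order: [0, 1, 3, 2, 4]


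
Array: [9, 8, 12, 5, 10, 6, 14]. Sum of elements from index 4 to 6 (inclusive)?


Prefix sums: [0, 9, 17, 29, 34, 44, 50, 64]
Sum[4..6] = prefix[7] - prefix[4] = 64 - 34 = 30


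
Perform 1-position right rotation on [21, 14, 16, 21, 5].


Right rotate by 1: [5, 21, 14, 16, 21]
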